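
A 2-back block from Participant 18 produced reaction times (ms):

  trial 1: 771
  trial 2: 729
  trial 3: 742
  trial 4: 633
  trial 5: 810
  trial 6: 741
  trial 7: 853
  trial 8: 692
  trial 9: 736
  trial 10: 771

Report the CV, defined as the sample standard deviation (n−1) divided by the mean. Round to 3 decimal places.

0.081

n = 10, Σ = 7478, M = 747.8000
Σ(x−M)² = 32877.600; s = √(32877.600/9) = 60.4406
CV = 60.4406 / 747.8000 = 0.08082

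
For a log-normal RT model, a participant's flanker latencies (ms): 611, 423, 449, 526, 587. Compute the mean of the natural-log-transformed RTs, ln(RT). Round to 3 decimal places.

ln(RT): 6.4151, 6.0474, 6.1070, 6.2653, 6.3750
Σ ln(RT) = 31.2098
Mean = 31.2098/5 = 6.24196

6.242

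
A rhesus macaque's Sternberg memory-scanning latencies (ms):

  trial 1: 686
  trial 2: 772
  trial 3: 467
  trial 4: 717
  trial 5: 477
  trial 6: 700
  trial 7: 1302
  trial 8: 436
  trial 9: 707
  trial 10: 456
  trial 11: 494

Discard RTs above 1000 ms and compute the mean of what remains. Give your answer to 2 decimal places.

Excluded: 1302
Retained (n=10): Σ = 5912
Mean = 5912/10 = 591.2000

591.20 ms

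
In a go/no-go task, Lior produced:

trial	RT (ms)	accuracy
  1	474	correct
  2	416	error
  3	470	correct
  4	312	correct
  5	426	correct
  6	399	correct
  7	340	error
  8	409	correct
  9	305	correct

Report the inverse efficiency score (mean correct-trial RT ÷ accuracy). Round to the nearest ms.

Correct trials (n=7): 474, 470, 312, 426, 399, 409, 305
Mean correct RT = 2795/7 = 399.2857 ms
Proportion correct = 7/9
IES = 399.2857 / (7/9) = 513.367 ms

513 ms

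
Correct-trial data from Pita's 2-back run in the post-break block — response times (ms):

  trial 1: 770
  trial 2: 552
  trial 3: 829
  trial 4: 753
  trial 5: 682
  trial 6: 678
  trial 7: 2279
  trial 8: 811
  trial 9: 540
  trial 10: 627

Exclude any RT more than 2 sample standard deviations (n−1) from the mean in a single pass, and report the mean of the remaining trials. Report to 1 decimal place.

693.6 ms

n = 10, ΣRT = 8521, M = 852.100
Σ(x−M)² = 2352208.90; s = √(2352208.90/9) = 511.230
Cutoffs: 852.100 ± 2·511.230 → [-170.4, 1874.6]
Outside: 2279 → excluded.
Retained (n=9): Σ = 6242, mean = 6242/9 = 693.556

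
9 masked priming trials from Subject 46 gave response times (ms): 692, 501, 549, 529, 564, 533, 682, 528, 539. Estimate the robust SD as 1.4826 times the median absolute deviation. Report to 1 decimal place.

Sorted: 501, 528, 529, 533, 539, 549, 564, 682, 692 → median = 539
|x − 539| sorted: 0, 6, 10, 10, 11, 25, 38, 143, 153 → MAD = 11
Robust SD ≈ 1.4826 × 11 = 16.309

16.3 ms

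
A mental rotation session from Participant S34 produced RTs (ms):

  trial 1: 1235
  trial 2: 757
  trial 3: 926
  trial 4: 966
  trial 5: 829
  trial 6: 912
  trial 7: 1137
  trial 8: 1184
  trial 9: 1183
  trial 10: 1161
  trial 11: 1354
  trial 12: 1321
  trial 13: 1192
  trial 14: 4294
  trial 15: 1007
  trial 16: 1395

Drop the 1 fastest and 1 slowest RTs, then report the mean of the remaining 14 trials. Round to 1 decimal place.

1128.7 ms

Sorted: 757, 829, 912, 926, 966, 1007, 1137, 1161, 1183, 1184, 1192, 1235, 1321, 1354, 1395, 4294
Drop lowest 1 (757) and highest 1 (4294)
Remaining (n=14): Σ = 15802, mean = 15802/14 = 1128.714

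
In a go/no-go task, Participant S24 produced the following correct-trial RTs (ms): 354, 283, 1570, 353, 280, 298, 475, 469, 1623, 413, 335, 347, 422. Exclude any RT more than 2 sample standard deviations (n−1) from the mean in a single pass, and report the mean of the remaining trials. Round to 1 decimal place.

366.3 ms

n = 13, ΣRT = 7222, M = 555.538
Σ(x−M)² = 2611021.23; s = √(2611021.23/12) = 466.460
Cutoffs: 555.538 ± 2·466.460 → [-377.4, 1488.5]
Outside: 1570, 1623 → excluded.
Retained (n=11): Σ = 4029, mean = 4029/11 = 366.273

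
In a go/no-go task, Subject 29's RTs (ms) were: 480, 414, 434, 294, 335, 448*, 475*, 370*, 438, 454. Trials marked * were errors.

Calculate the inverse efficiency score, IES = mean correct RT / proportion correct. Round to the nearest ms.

581 ms

Correct trials (n=7): 480, 414, 434, 294, 335, 438, 454
Mean correct RT = 2849/7 = 407.0000 ms
Proportion correct = 7/10
IES = 407.0000 / (7/10) = 581.429 ms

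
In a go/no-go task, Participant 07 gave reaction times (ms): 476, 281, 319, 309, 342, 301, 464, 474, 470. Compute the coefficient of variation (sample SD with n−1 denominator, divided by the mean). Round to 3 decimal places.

0.226

n = 9, Σ = 3436, M = 381.7778
Σ(x−M)² = 59427.556; s = √(59427.556/8) = 86.1884
CV = 86.1884 / 381.7778 = 0.22576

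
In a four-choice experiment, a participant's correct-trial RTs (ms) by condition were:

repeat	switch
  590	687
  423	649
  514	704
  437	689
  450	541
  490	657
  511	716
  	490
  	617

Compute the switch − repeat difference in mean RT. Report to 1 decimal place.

151.0 ms

M(repeat) = 3415/7 = 487.857
M(switch) = 5750/9 = 638.889
Difference = 638.889 − 487.857 = 151.032 ms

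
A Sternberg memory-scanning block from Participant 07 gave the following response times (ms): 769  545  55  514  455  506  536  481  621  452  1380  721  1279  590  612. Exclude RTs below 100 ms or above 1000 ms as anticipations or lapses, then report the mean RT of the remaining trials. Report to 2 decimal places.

566.83 ms

Excluded: 55, 1279, 1380
Retained (n=12): Σ = 6802
Mean = 6802/12 = 566.8333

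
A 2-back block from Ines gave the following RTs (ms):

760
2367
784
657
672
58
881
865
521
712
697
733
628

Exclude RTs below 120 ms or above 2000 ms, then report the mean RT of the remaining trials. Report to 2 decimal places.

Excluded: 58, 2367
Retained (n=11): Σ = 7910
Mean = 7910/11 = 719.0909

719.09 ms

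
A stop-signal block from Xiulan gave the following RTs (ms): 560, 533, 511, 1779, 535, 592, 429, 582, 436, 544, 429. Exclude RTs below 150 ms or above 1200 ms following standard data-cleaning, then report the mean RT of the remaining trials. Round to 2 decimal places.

515.10 ms

Excluded: 1779
Retained (n=10): Σ = 5151
Mean = 5151/10 = 515.1000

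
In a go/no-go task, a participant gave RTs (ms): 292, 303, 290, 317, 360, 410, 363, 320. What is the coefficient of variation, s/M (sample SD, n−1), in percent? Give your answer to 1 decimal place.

12.7%

n = 8, Σ = 2655, M = 331.8750
Σ(x−M)² = 12402.875; s = √(12402.875/7) = 42.0932
CV = 42.0932 / 331.8750 = 0.12683 = 12.683%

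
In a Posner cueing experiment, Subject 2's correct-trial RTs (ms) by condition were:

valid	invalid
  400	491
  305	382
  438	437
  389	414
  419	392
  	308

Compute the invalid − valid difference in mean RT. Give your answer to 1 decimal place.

13.8 ms

M(valid) = 1951/5 = 390.200
M(invalid) = 2424/6 = 404.000
Difference = 404.000 − 390.200 = 13.800 ms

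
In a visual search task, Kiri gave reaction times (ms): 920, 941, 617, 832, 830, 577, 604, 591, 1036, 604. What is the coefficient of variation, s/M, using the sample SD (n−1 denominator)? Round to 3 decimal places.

0.232

n = 10, Σ = 7552, M = 755.2000
Σ(x−M)² = 275561.600; s = √(275561.600/9) = 174.9799
CV = 174.9799 / 755.2000 = 0.23170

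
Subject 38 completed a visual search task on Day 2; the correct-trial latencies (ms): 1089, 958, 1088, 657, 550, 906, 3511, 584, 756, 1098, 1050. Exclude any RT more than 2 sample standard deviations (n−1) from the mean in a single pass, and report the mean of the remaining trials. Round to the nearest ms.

n = 11, ΣRT = 12247, M = 1113.364
Σ(x−M)² = 6754866.55; s = √(6754866.55/10) = 821.880
Cutoffs: 1113.364 ± 2·821.880 → [-530.4, 2757.1]
Outside: 3511 → excluded.
Retained (n=10): Σ = 8736, mean = 8736/10 = 873.600

874 ms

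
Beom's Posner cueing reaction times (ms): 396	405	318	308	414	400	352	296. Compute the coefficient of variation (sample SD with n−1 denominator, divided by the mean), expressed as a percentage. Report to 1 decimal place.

n = 8, Σ = 2889, M = 361.1250
Σ(x−M)² = 16454.875; s = √(16454.875/7) = 48.4840
CV = 48.4840 / 361.1250 = 0.13426 = 13.426%

13.4%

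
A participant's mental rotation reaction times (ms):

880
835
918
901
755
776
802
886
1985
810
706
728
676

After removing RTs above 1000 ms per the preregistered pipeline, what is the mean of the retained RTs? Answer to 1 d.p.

806.1 ms

Excluded: 1985
Retained (n=12): Σ = 9673
Mean = 9673/12 = 806.0833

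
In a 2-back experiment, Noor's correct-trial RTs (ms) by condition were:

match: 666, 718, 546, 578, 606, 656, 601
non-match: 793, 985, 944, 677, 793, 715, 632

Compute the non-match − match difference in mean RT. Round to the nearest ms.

167 ms

M(match) = 4371/7 = 624.429
M(non-match) = 5539/7 = 791.286
Difference = 791.286 − 624.429 = 166.857 ms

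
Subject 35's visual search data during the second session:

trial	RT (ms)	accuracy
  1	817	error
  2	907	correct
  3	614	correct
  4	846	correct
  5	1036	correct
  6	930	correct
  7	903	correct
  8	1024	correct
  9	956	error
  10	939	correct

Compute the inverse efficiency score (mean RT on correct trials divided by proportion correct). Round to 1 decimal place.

Correct trials (n=8): 907, 614, 846, 1036, 930, 903, 1024, 939
Mean correct RT = 7199/8 = 899.8750 ms
Proportion correct = 8/10
IES = 899.8750 / (8/10) = 1124.844 ms

1124.8 ms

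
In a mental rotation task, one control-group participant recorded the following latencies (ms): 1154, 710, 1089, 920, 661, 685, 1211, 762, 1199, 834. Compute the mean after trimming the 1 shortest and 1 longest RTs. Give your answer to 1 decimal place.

919.1 ms

Sorted: 661, 685, 710, 762, 834, 920, 1089, 1154, 1199, 1211
Drop lowest 1 (661) and highest 1 (1211)
Remaining (n=8): Σ = 7353, mean = 7353/8 = 919.125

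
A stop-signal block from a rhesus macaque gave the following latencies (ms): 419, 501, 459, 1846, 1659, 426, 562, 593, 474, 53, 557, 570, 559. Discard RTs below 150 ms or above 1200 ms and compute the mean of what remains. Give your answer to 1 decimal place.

512.0 ms

Excluded: 53, 1659, 1846
Retained (n=10): Σ = 5120
Mean = 5120/10 = 512.0000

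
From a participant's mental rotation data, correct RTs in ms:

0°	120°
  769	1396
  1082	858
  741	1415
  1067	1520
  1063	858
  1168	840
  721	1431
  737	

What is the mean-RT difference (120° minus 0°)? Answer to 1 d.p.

M(0°) = 7348/8 = 918.500
M(120°) = 8318/7 = 1188.286
Difference = 1188.286 − 918.500 = 269.786 ms

269.8 ms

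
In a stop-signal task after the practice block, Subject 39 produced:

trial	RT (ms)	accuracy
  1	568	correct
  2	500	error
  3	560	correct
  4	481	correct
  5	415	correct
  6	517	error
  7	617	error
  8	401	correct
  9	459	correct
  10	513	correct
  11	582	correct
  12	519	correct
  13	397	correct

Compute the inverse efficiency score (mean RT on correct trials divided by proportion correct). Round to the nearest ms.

Correct trials (n=10): 568, 560, 481, 415, 401, 459, 513, 582, 519, 397
Mean correct RT = 4895/10 = 489.5000 ms
Proportion correct = 10/13
IES = 489.5000 / (10/13) = 636.350 ms

636 ms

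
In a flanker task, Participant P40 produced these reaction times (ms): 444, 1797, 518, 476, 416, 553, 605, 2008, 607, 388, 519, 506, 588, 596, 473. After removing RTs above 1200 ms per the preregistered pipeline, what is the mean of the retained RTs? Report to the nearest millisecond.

515 ms

Excluded: 1797, 2008
Retained (n=13): Σ = 6689
Mean = 6689/13 = 514.5385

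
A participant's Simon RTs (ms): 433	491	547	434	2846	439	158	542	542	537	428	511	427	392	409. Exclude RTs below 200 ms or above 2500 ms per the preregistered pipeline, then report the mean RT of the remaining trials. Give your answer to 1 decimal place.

Excluded: 158, 2846
Retained (n=13): Σ = 6132
Mean = 6132/13 = 471.6923

471.7 ms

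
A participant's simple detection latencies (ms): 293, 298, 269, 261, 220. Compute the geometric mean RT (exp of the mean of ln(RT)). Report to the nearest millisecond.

ln(RT): 5.6802, 5.6971, 5.5947, 5.5645, 5.3936
Mean ln(RT) = 27.9301/5 = 5.58603
Geometric mean = exp(5.58603) = 266.67 ms

267 ms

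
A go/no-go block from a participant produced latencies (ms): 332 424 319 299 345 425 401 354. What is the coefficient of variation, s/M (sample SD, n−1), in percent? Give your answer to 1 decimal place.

13.4%

n = 8, Σ = 2899, M = 362.3750
Σ(x−M)² = 16403.875; s = √(16403.875/7) = 48.4088
CV = 48.4088 / 362.3750 = 0.13359 = 13.359%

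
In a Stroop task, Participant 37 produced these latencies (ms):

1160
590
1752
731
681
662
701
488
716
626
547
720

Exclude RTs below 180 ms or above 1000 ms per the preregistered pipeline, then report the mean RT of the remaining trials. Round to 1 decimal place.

Excluded: 1160, 1752
Retained (n=10): Σ = 6462
Mean = 6462/10 = 646.2000

646.2 ms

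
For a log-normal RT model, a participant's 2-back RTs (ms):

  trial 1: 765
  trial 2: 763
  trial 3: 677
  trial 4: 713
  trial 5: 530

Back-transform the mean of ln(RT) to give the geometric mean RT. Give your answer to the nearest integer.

684 ms

ln(RT): 6.6399, 6.6373, 6.5177, 6.5695, 6.2729
Mean ln(RT) = 32.6372/5 = 6.52743
Geometric mean = exp(6.52743) = 683.64 ms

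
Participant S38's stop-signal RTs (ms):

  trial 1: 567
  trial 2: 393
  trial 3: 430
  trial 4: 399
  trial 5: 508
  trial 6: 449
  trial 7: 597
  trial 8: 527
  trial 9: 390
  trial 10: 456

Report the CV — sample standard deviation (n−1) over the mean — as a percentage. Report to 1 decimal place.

n = 10, Σ = 4716, M = 471.6000
Σ(x−M)² = 49812.400; s = √(49812.400/9) = 74.3956
CV = 74.3956 / 471.6000 = 0.15775 = 15.775%

15.8%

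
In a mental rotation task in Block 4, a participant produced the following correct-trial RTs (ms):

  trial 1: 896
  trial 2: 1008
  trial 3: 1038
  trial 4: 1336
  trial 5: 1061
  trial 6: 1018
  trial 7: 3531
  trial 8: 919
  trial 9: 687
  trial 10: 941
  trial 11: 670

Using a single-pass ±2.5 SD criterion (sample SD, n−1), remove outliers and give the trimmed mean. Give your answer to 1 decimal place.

n = 11, ΣRT = 13105, M = 1191.364
Σ(x−M)² = 6349316.55; s = √(6349316.55/10) = 796.826
Cutoffs: 1191.364 ± 2.5·796.826 → [-800.7, 3183.4]
Outside: 3531 → excluded.
Retained (n=10): Σ = 9574, mean = 9574/10 = 957.400

957.4 ms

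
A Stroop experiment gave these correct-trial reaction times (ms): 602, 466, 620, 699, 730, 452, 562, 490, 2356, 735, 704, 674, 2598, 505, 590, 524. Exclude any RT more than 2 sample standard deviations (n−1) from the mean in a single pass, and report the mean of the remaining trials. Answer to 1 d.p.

596.6 ms

n = 16, ΣRT = 13307, M = 831.688
Σ(x−M)² = 6346601.44; s = √(6346601.44/15) = 650.467
Cutoffs: 831.688 ± 2·650.467 → [-469.2, 2132.6]
Outside: 2356, 2598 → excluded.
Retained (n=14): Σ = 8353, mean = 8353/14 = 596.643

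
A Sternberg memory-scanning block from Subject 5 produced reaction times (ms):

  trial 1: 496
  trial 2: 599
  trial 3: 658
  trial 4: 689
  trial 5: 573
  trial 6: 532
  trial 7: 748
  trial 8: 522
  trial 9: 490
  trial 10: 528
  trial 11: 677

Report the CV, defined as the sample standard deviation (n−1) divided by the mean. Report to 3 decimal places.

n = 11, Σ = 6512, M = 592.0000
Σ(x−M)² = 77952.000; s = √(77952.000/10) = 88.2904
CV = 88.2904 / 592.0000 = 0.14914

0.149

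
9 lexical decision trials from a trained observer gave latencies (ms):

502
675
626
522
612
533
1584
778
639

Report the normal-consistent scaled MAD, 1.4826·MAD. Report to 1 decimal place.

137.9 ms

Sorted: 502, 522, 533, 612, 626, 639, 675, 778, 1584 → median = 626
|x − 626| sorted: 0, 13, 14, 49, 93, 104, 124, 152, 958 → MAD = 93
Robust SD ≈ 1.4826 × 93 = 137.882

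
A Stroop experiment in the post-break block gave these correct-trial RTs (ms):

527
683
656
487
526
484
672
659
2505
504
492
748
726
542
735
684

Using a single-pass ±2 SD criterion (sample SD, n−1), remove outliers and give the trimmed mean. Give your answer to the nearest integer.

n = 16, ΣRT = 11630, M = 726.875
Σ(x−M)² = 3514493.75; s = √(3514493.75/15) = 484.045
Cutoffs: 726.875 ± 2·484.045 → [-241.2, 1695.0]
Outside: 2505 → excluded.
Retained (n=15): Σ = 9125, mean = 9125/15 = 608.333

608 ms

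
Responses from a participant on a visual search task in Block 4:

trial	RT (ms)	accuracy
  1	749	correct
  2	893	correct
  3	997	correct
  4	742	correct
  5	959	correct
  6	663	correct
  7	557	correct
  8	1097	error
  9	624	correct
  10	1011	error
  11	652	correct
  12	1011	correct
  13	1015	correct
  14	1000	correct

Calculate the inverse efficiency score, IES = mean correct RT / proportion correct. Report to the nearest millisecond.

959 ms

Correct trials (n=12): 749, 893, 997, 742, 959, 663, 557, 624, 652, 1011, 1015, 1000
Mean correct RT = 9862/12 = 821.8333 ms
Proportion correct = 12/14
IES = 821.8333 / (12/14) = 958.806 ms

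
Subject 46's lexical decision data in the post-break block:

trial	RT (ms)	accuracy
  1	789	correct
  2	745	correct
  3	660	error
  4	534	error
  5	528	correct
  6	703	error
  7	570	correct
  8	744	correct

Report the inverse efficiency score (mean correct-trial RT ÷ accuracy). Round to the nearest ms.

Correct trials (n=5): 789, 745, 528, 570, 744
Mean correct RT = 3376/5 = 675.2000 ms
Proportion correct = 5/8
IES = 675.2000 / (5/8) = 1080.320 ms

1080 ms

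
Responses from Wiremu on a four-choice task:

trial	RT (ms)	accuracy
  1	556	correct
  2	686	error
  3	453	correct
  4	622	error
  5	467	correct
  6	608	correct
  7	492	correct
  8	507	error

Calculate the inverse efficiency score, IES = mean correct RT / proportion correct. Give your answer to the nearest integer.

Correct trials (n=5): 556, 453, 467, 608, 492
Mean correct RT = 2576/5 = 515.2000 ms
Proportion correct = 5/8
IES = 515.2000 / (5/8) = 824.320 ms

824 ms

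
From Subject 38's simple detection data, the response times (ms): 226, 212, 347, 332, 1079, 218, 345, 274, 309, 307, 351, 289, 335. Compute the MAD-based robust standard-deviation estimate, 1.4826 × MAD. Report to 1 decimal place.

53.4 ms

Sorted: 212, 218, 226, 274, 289, 307, 309, 332, 335, 345, 347, 351, 1079 → median = 309
|x − 309| sorted: 0, 2, 20, 23, 26, 35, 36, 38, 42, 83, 91, 97, 770 → MAD = 36
Robust SD ≈ 1.4826 × 36 = 53.374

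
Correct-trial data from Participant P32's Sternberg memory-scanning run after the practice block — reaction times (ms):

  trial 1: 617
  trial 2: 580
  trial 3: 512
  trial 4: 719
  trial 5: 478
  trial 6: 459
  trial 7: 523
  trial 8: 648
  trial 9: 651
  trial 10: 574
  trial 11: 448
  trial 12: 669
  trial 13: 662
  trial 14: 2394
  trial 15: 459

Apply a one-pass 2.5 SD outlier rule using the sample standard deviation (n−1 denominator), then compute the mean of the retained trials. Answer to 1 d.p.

n = 15, ΣRT = 10393, M = 692.867
Σ(x−M)² = 3209531.73; s = √(3209531.73/14) = 478.803
Cutoffs: 692.867 ± 2.5·478.803 → [-504.1, 1889.9]
Outside: 2394 → excluded.
Retained (n=14): Σ = 7999, mean = 7999/14 = 571.357

571.4 ms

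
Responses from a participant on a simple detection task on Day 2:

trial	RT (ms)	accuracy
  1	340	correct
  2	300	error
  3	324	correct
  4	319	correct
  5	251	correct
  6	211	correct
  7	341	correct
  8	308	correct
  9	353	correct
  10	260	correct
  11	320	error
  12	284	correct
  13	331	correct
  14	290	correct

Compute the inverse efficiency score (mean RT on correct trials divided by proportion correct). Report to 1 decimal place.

Correct trials (n=12): 340, 324, 319, 251, 211, 341, 308, 353, 260, 284, 331, 290
Mean correct RT = 3612/12 = 301.0000 ms
Proportion correct = 12/14
IES = 301.0000 / (12/14) = 351.167 ms

351.2 ms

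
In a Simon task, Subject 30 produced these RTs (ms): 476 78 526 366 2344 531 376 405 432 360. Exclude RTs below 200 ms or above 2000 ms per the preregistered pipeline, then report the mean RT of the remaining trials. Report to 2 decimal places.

434.00 ms

Excluded: 78, 2344
Retained (n=8): Σ = 3472
Mean = 3472/8 = 434.0000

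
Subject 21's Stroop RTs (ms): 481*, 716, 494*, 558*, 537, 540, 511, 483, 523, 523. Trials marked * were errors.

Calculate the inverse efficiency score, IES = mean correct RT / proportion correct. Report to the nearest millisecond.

782 ms

Correct trials (n=7): 716, 537, 540, 511, 483, 523, 523
Mean correct RT = 3833/7 = 547.5714 ms
Proportion correct = 7/10
IES = 547.5714 / (7/10) = 782.245 ms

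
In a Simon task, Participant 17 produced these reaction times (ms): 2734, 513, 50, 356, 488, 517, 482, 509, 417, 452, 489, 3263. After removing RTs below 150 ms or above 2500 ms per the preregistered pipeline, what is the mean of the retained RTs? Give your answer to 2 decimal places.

Excluded: 50, 2734, 3263
Retained (n=9): Σ = 4223
Mean = 4223/9 = 469.2222

469.22 ms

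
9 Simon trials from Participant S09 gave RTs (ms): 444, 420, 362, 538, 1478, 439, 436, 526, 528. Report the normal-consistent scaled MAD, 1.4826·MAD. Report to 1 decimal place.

121.6 ms

Sorted: 362, 420, 436, 439, 444, 526, 528, 538, 1478 → median = 444
|x − 444| sorted: 0, 5, 8, 24, 82, 82, 84, 94, 1034 → MAD = 82
Robust SD ≈ 1.4826 × 82 = 121.573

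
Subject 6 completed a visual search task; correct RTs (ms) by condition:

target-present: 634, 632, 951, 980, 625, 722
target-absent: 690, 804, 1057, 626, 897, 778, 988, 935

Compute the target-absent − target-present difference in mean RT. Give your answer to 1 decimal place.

89.5 ms

M(target-present) = 4544/6 = 757.333
M(target-absent) = 6775/8 = 846.875
Difference = 846.875 − 757.333 = 89.542 ms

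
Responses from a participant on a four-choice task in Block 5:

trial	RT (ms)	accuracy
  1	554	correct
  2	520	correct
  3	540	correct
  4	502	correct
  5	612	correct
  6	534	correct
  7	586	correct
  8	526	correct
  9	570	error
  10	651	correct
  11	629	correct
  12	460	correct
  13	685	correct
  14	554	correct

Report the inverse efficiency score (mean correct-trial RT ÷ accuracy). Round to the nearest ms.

Correct trials (n=13): 554, 520, 540, 502, 612, 534, 586, 526, 651, 629, 460, 685, 554
Mean correct RT = 7353/13 = 565.6154 ms
Proportion correct = 13/14
IES = 565.6154 / (13/14) = 609.124 ms

609 ms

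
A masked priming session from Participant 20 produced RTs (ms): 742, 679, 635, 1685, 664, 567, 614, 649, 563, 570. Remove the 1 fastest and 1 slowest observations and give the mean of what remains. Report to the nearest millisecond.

Sorted: 563, 567, 570, 614, 635, 649, 664, 679, 742, 1685
Drop lowest 1 (563) and highest 1 (1685)
Remaining (n=8): Σ = 5120, mean = 5120/8 = 640.000

640 ms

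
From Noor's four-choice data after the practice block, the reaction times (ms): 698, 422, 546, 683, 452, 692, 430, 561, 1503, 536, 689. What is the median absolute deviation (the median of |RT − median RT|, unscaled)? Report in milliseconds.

Sorted: 422, 430, 452, 536, 546, 561, 683, 689, 692, 698, 1503 → median = 561
|x − 561|: 137, 139, 15, 122, 109, 131, 131, 0, 942, 25, 128
Sorted deviations: 0, 15, 25, 109, 122, 128, 131, 131, 137, 139, 942 → MAD = 128

128 ms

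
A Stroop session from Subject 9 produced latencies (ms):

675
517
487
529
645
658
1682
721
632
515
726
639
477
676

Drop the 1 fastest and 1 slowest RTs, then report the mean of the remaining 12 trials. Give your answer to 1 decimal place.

Sorted: 477, 487, 515, 517, 529, 632, 639, 645, 658, 675, 676, 721, 726, 1682
Drop lowest 1 (477) and highest 1 (1682)
Remaining (n=12): Σ = 7420, mean = 7420/12 = 618.333

618.3 ms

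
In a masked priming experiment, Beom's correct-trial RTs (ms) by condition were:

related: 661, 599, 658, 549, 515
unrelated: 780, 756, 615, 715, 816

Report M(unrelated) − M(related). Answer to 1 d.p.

140.0 ms

M(related) = 2982/5 = 596.400
M(unrelated) = 3682/5 = 736.400
Difference = 736.400 − 596.400 = 140.000 ms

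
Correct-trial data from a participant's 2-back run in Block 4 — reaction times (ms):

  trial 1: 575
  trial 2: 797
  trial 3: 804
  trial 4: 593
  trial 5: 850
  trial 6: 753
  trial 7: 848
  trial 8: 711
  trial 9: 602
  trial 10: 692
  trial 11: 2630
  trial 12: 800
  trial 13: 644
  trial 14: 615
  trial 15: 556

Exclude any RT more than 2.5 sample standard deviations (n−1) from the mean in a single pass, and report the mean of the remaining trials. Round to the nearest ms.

703 ms

n = 15, ΣRT = 12470, M = 831.333
Σ(x−M)² = 3611571.33; s = √(3611571.33/14) = 507.907
Cutoffs: 831.333 ± 2.5·507.907 → [-438.4, 2101.1]
Outside: 2630 → excluded.
Retained (n=14): Σ = 9840, mean = 9840/14 = 702.857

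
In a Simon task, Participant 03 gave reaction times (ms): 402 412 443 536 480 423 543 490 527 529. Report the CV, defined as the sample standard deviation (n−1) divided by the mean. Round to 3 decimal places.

0.115

n = 10, Σ = 4785, M = 478.5000
Σ(x−M)² = 27118.500; s = √(27118.500/9) = 54.8923
CV = 54.8923 / 478.5000 = 0.11472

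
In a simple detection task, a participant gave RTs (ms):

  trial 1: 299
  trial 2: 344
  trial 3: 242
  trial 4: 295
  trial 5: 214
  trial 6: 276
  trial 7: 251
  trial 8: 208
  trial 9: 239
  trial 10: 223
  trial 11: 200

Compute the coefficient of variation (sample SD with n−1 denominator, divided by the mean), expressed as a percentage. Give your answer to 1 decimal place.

17.7%

n = 11, Σ = 2791, M = 253.7273
Σ(x−M)² = 20260.182; s = √(20260.182/10) = 45.0113
CV = 45.0113 / 253.7273 = 0.17740 = 17.740%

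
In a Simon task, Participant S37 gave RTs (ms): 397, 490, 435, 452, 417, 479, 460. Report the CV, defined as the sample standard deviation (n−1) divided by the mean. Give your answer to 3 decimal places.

0.074

n = 7, Σ = 3130, M = 447.1429
Σ(x−M)² = 6610.857; s = √(6610.857/6) = 33.1935
CV = 33.1935 / 447.1429 = 0.07423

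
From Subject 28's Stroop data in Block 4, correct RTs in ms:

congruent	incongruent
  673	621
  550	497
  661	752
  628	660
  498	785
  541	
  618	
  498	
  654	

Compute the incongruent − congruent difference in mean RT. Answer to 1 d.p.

M(congruent) = 5321/9 = 591.222
M(incongruent) = 3315/5 = 663.000
Difference = 663.000 − 591.222 = 71.778 ms

71.8 ms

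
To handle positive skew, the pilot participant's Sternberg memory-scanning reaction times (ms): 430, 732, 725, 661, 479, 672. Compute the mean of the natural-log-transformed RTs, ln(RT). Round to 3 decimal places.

6.404

ln(RT): 6.0638, 6.5958, 6.5862, 6.4938, 6.1717, 6.5103
Σ ln(RT) = 38.4215
Mean = 38.4215/6 = 6.40358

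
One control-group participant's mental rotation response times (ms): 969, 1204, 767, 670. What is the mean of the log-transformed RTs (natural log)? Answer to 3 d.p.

ln(RT): 6.8763, 7.0934, 6.6425, 6.5073
Σ ln(RT) = 27.1194
Mean = 27.1194/4 = 6.77986

6.780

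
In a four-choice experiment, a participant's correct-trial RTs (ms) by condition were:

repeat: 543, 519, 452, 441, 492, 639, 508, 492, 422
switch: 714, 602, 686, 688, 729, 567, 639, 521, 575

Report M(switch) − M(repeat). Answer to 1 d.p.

M(repeat) = 4508/9 = 500.889
M(switch) = 5721/9 = 635.667
Difference = 635.667 − 500.889 = 134.778 ms

134.8 ms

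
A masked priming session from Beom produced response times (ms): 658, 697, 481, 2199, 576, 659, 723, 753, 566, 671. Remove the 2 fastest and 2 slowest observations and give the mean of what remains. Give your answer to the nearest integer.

Sorted: 481, 566, 576, 658, 659, 671, 697, 723, 753, 2199
Drop lowest 2 (481, 566) and highest 2 (753, 2199)
Remaining (n=6): Σ = 3984, mean = 3984/6 = 664.000

664 ms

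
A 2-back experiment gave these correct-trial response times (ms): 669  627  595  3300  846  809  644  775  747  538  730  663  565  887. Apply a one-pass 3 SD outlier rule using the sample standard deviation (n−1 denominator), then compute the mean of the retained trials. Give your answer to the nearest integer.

n = 14, ΣRT = 12395, M = 885.357
Σ(x−M)² = 6422187.21; s = √(6422187.21/13) = 702.862
Cutoffs: 885.357 ± 3·702.862 → [-1223.2, 2993.9]
Outside: 3300 → excluded.
Retained (n=13): Σ = 9095, mean = 9095/13 = 699.615

700 ms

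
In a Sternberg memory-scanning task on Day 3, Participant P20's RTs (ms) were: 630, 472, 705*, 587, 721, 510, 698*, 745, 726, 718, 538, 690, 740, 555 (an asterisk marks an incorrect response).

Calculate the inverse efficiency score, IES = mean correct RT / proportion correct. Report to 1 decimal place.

Correct trials (n=12): 630, 472, 587, 721, 510, 745, 726, 718, 538, 690, 740, 555
Mean correct RT = 7632/12 = 636.0000 ms
Proportion correct = 12/14
IES = 636.0000 / (12/14) = 742.000 ms

742.0 ms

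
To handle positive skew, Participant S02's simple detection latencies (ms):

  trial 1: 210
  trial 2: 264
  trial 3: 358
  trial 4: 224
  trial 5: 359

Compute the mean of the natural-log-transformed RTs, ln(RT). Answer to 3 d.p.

ln(RT): 5.3471, 5.5759, 5.8805, 5.4116, 5.8833
Σ ln(RT) = 28.0986
Mean = 28.0986/5 = 5.61971

5.620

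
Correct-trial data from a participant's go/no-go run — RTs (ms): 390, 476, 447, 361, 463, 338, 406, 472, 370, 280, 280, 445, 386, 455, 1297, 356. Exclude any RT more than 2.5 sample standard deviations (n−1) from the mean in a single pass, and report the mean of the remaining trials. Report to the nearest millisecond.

395 ms

n = 16, ΣRT = 7222, M = 451.375
Σ(x−M)² = 821899.75; s = √(821899.75/15) = 234.080
Cutoffs: 451.375 ± 2.5·234.080 → [-133.8, 1036.6]
Outside: 1297 → excluded.
Retained (n=15): Σ = 5925, mean = 5925/15 = 395.000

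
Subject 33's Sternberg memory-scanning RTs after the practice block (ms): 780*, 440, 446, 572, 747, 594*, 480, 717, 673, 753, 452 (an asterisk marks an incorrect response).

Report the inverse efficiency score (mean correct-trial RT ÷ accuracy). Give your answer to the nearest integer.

717 ms

Correct trials (n=9): 440, 446, 572, 747, 480, 717, 673, 753, 452
Mean correct RT = 5280/9 = 586.6667 ms
Proportion correct = 9/11
IES = 586.6667 / (9/11) = 717.037 ms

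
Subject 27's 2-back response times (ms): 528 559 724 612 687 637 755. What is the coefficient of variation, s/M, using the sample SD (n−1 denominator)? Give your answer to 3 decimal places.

0.131

n = 7, Σ = 4502, M = 643.1429
Σ(x−M)² = 42318.857; s = √(42318.857/6) = 83.9830
CV = 83.9830 / 643.1429 = 0.13058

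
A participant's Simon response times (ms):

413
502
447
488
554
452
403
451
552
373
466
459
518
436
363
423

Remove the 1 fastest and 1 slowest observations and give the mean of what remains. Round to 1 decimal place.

455.9 ms

Sorted: 363, 373, 403, 413, 423, 436, 447, 451, 452, 459, 466, 488, 502, 518, 552, 554
Drop lowest 1 (363) and highest 1 (554)
Remaining (n=14): Σ = 6383, mean = 6383/14 = 455.929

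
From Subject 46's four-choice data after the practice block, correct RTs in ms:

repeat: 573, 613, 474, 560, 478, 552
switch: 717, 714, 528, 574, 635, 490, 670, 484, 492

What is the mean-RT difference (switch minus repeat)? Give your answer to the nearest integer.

M(repeat) = 3250/6 = 541.667
M(switch) = 5304/9 = 589.333
Difference = 589.333 − 541.667 = 47.667 ms

48 ms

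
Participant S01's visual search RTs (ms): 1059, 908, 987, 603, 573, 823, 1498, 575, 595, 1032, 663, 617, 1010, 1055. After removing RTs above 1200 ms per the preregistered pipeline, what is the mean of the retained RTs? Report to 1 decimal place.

Excluded: 1498
Retained (n=13): Σ = 10500
Mean = 10500/13 = 807.6923

807.7 ms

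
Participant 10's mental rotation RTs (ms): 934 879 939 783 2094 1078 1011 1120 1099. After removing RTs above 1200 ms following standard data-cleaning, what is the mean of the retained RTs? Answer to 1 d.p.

Excluded: 2094
Retained (n=8): Σ = 7843
Mean = 7843/8 = 980.3750

980.4 ms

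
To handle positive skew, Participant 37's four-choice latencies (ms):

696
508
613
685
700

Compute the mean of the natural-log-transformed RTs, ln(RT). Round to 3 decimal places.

6.455

ln(RT): 6.5453, 6.2305, 6.4184, 6.5294, 6.5511
Σ ln(RT) = 32.2747
Mean = 32.2747/5 = 6.45494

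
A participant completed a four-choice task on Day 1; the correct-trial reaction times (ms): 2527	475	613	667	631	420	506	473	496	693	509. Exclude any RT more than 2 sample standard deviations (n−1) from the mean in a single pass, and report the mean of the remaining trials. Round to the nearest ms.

n = 11, ΣRT = 8010, M = 728.182
Σ(x−M)² = 3638947.64; s = √(3638947.64/10) = 603.237
Cutoffs: 728.182 ± 2·603.237 → [-478.3, 1934.7]
Outside: 2527 → excluded.
Retained (n=10): Σ = 5483, mean = 5483/10 = 548.300

548 ms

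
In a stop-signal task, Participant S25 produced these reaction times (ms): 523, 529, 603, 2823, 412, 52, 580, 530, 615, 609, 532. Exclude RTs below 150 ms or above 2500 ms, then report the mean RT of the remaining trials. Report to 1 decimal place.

Excluded: 52, 2823
Retained (n=9): Σ = 4933
Mean = 4933/9 = 548.1111

548.1 ms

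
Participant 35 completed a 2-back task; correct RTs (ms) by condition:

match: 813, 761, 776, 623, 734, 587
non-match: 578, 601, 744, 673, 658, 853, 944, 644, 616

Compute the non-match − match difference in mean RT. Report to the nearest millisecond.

-14 ms

M(match) = 4294/6 = 715.667
M(non-match) = 6311/9 = 701.222
Difference = 701.222 − 715.667 = -14.444 ms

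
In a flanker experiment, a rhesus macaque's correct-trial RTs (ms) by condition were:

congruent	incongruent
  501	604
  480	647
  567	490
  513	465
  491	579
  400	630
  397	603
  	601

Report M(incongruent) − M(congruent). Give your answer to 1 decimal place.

M(congruent) = 3349/7 = 478.429
M(incongruent) = 4619/8 = 577.375
Difference = 577.375 − 478.429 = 98.946 ms

98.9 ms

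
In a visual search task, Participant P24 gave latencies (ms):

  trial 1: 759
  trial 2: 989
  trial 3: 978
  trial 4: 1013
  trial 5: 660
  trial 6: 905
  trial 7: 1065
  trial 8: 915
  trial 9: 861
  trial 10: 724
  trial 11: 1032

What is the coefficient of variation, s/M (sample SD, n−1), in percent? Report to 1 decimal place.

15.0%

n = 11, Σ = 9901, M = 900.0909
Σ(x−M)² = 181650.909; s = √(181650.909/10) = 134.7779
CV = 134.7779 / 900.0909 = 0.14974 = 14.974%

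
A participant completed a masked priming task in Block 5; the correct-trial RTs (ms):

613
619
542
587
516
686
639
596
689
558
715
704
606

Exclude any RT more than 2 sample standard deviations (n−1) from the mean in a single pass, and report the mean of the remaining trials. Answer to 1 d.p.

620.8 ms

n = 13, ΣRT = 8070, M = 620.769
Σ(x−M)² = 48206.31; s = √(48206.31/12) = 63.381
Cutoffs: 620.769 ± 2·63.381 → [494.0, 747.5]
No RTs fall outside the cutoffs; all 13 retained. Mean = 8070/13 = 620.769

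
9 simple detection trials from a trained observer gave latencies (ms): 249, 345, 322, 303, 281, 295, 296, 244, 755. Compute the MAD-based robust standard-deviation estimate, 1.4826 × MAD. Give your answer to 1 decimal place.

Sorted: 244, 249, 281, 295, 296, 303, 322, 345, 755 → median = 296
|x − 296| sorted: 0, 1, 7, 15, 26, 47, 49, 52, 459 → MAD = 26
Robust SD ≈ 1.4826 × 26 = 38.548

38.5 ms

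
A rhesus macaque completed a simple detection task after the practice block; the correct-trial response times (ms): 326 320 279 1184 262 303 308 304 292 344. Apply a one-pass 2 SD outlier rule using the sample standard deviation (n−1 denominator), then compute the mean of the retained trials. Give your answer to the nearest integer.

304 ms

n = 10, ΣRT = 3922, M = 392.200
Σ(x−M)² = 701497.60; s = √(701497.60/9) = 279.185
Cutoffs: 392.200 ± 2·279.185 → [-166.2, 950.6]
Outside: 1184 → excluded.
Retained (n=9): Σ = 2738, mean = 2738/9 = 304.222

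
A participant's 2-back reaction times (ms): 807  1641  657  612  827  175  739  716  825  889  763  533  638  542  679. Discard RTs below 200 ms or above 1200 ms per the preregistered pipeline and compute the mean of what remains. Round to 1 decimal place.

709.8 ms

Excluded: 175, 1641
Retained (n=13): Σ = 9227
Mean = 9227/13 = 709.7692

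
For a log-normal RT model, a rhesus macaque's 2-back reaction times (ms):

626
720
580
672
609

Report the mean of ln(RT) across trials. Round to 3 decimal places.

ln(RT): 6.4394, 6.5793, 6.3630, 6.5103, 6.4118
Σ ln(RT) = 32.3037
Mean = 32.3037/5 = 6.46074

6.461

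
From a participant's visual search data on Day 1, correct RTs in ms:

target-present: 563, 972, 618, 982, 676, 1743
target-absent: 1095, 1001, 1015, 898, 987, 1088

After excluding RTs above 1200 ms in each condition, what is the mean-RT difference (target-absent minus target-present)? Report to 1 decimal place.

251.8 ms

target-present: exclude 1743
M(target-present) = 3811/5 = 762.200
M(target-absent) = 6084/6 = 1014.000
Difference = 1014.000 − 762.200 = 251.800 ms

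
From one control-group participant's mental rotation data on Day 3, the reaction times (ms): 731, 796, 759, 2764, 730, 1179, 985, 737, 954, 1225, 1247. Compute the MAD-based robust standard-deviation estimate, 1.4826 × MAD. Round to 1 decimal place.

330.6 ms

Sorted: 730, 731, 737, 759, 796, 954, 985, 1179, 1225, 1247, 2764 → median = 954
|x − 954| sorted: 0, 31, 158, 195, 217, 223, 224, 225, 271, 293, 1810 → MAD = 223
Robust SD ≈ 1.4826 × 223 = 330.620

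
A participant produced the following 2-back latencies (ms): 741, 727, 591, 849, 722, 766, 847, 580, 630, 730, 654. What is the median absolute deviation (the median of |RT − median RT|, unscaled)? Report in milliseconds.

73 ms

Sorted: 580, 591, 630, 654, 722, 727, 730, 741, 766, 847, 849 → median = 727
|x − 727|: 14, 0, 136, 122, 5, 39, 120, 147, 97, 3, 73
Sorted deviations: 0, 3, 5, 14, 39, 73, 97, 120, 122, 136, 147 → MAD = 73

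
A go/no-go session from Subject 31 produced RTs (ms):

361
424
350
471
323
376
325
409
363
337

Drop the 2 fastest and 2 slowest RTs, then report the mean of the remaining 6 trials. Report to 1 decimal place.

366.0 ms

Sorted: 323, 325, 337, 350, 361, 363, 376, 409, 424, 471
Drop lowest 2 (323, 325) and highest 2 (424, 471)
Remaining (n=6): Σ = 2196, mean = 2196/6 = 366.000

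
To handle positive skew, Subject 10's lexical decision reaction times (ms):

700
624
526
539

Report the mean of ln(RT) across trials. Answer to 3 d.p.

ln(RT): 6.5511, 6.4362, 6.2653, 6.2897
Σ ln(RT) = 25.5422
Mean = 25.5422/4 = 6.38556

6.386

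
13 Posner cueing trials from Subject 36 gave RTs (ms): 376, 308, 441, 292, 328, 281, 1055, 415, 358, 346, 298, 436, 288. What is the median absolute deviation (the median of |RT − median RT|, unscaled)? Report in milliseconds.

Sorted: 281, 288, 292, 298, 308, 328, 346, 358, 376, 415, 436, 441, 1055 → median = 346
|x − 346|: 30, 38, 95, 54, 18, 65, 709, 69, 12, 0, 48, 90, 58
Sorted deviations: 0, 12, 18, 30, 38, 48, 54, 58, 65, 69, 90, 95, 709 → MAD = 54

54 ms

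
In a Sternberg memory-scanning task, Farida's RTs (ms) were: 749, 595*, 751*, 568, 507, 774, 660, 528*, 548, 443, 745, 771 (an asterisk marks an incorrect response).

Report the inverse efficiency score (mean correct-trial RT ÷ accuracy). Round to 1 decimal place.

854.1 ms

Correct trials (n=9): 749, 568, 507, 774, 660, 548, 443, 745, 771
Mean correct RT = 5765/9 = 640.5556 ms
Proportion correct = 9/12
IES = 640.5556 / (9/12) = 854.074 ms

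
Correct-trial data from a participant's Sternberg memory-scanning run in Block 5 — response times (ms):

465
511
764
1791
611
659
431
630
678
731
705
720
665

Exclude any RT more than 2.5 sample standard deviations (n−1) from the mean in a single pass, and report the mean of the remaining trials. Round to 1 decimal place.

630.8 ms

n = 13, ΣRT = 9361, M = 720.077
Σ(x−M)² = 1370040.92; s = √(1370040.92/12) = 337.891
Cutoffs: 720.077 ± 2.5·337.891 → [-124.6, 1564.8]
Outside: 1791 → excluded.
Retained (n=12): Σ = 7570, mean = 7570/12 = 630.833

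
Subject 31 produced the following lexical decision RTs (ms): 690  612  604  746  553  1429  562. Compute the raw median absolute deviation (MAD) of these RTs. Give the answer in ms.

Sorted: 553, 562, 604, 612, 690, 746, 1429 → median = 612
|x − 612|: 78, 0, 8, 134, 59, 817, 50
Sorted deviations: 0, 8, 50, 59, 78, 134, 817 → MAD = 59

59 ms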